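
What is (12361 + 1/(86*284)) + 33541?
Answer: 1121110449/24424 ≈ 45902.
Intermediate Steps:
(12361 + 1/(86*284)) + 33541 = (12361 + 1/24424) + 33541 = 301905065/24424 + 33541 = 1121110449/24424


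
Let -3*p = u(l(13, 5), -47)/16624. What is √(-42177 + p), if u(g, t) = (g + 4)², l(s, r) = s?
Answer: I*√6556458740061/12468 ≈ 205.37*I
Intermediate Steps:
u(g, t) = (4 + g)²
p = -289/49872 (p = -(4 + 13)²/(3*16624) = -17²/(3*16624) = -289/(3*16624) = -⅓*289/16624 = -289/49872 ≈ -0.0057948)
√(-42177 + p) = √(-42177 - 289/49872) = √(-2103451633/49872) = I*√6556458740061/12468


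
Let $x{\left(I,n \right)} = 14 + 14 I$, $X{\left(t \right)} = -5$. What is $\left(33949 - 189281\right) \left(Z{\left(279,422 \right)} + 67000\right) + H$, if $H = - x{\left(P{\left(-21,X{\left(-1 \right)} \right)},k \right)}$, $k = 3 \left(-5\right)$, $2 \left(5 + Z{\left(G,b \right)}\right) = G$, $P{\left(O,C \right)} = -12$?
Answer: $-10428136000$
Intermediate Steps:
$Z{\left(G,b \right)} = -5 + \frac{G}{2}$
$k = -15$
$H = 154$ ($H = - (14 + 14 \left(-12\right)) = - (14 - 168) = \left(-1\right) \left(-154\right) = 154$)
$\left(33949 - 189281\right) \left(Z{\left(279,422 \right)} + 67000\right) + H = \left(33949 - 189281\right) \left(\left(-5 + \frac{1}{2} \cdot 279\right) + 67000\right) + 154 = - 155332 \left(\left(-5 + \frac{279}{2}\right) + 67000\right) + 154 = - 155332 \left(\frac{269}{2} + 67000\right) + 154 = \left(-155332\right) \frac{134269}{2} + 154 = -10428136154 + 154 = -10428136000$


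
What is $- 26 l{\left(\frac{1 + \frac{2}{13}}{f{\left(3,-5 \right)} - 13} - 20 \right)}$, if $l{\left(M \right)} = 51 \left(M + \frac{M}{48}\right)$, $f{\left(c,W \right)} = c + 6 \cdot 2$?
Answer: $\frac{420665}{16} \approx 26292.0$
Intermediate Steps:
$f{\left(c,W \right)} = 12 + c$ ($f{\left(c,W \right)} = c + 12 = 12 + c$)
$l{\left(M \right)} = \frac{833 M}{16}$ ($l{\left(M \right)} = 51 \left(M + M \frac{1}{48}\right) = 51 \left(M + \frac{M}{48}\right) = 51 \frac{49 M}{48} = \frac{833 M}{16}$)
$- 26 l{\left(\frac{1 + \frac{2}{13}}{f{\left(3,-5 \right)} - 13} - 20 \right)} = - 26 \frac{833 \left(\frac{1 + \frac{2}{13}}{\left(12 + 3\right) - 13} - 20\right)}{16} = - 26 \frac{833 \left(\frac{1 + 2 \cdot \frac{1}{13}}{15 - 13} - 20\right)}{16} = - 26 \frac{833 \left(\frac{1 + \frac{2}{13}}{2} - 20\right)}{16} = - 26 \frac{833 \left(\frac{15}{13} \cdot \frac{1}{2} - 20\right)}{16} = - 26 \frac{833 \left(\frac{15}{26} - 20\right)}{16} = - 26 \cdot \frac{833}{16} \left(- \frac{505}{26}\right) = \left(-26\right) \left(- \frac{420665}{416}\right) = \frac{420665}{16}$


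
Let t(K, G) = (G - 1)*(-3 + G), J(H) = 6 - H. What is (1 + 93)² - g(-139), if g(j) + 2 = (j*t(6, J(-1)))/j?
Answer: 8814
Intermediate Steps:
t(K, G) = (-1 + G)*(-3 + G)
g(j) = 22 (g(j) = -2 + (j*(3 + (6 - 1*(-1))² - 4*(6 - 1*(-1))))/j = -2 + (j*(3 + (6 + 1)² - 4*(6 + 1)))/j = -2 + (j*(3 + 7² - 4*7))/j = -2 + (j*(3 + 49 - 28))/j = -2 + (j*24)/j = -2 + (24*j)/j = -2 + 24 = 22)
(1 + 93)² - g(-139) = (1 + 93)² - 1*22 = 94² - 22 = 8836 - 22 = 8814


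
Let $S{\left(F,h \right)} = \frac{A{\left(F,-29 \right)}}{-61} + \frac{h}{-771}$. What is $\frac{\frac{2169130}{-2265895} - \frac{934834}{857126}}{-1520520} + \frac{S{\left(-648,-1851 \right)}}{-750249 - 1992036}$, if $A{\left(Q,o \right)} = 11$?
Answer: $\frac{454645809478276946143}{846371195501955067713470520} \approx 5.3717 \cdot 10^{-7}$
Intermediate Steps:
$S{\left(F,h \right)} = - \frac{11}{61} - \frac{h}{771}$ ($S{\left(F,h \right)} = \frac{11}{-61} + \frac{h}{-771} = 11 \left(- \frac{1}{61}\right) + h \left(- \frac{1}{771}\right) = - \frac{11}{61} - \frac{h}{771}$)
$\frac{\frac{2169130}{-2265895} - \frac{934834}{857126}}{-1520520} + \frac{S{\left(-648,-1851 \right)}}{-750249 - 1992036} = \frac{\frac{2169130}{-2265895} - \frac{934834}{857126}}{-1520520} + \frac{- \frac{11}{61} - - \frac{617}{257}}{-750249 - 1992036} = \left(2169130 \left(- \frac{1}{2265895}\right) - \frac{467417}{428563}\right) \left(- \frac{1}{1520520}\right) + \frac{- \frac{11}{61} + \frac{617}{257}}{-2742285} = \left(- \frac{433826}{453179} - \frac{467417}{428563}\right) \left(- \frac{1}{1520520}\right) + \frac{34810}{15677} \left(- \frac{1}{2742285}\right) = \left(- \frac{397745340681}{194215751777}\right) \left(- \frac{1}{1520520}\right) - \frac{6962}{8598160389} = \frac{132581780227}{98436311630654680} - \frac{6962}{8598160389} = \frac{454645809478276946143}{846371195501955067713470520}$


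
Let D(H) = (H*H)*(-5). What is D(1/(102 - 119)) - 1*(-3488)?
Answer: 1008027/289 ≈ 3488.0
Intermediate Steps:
D(H) = -5*H**2 (D(H) = H**2*(-5) = -5*H**2)
D(1/(102 - 119)) - 1*(-3488) = -5/(102 - 119)**2 - 1*(-3488) = -5*(1/(-17))**2 + 3488 = -5*(-1/17)**2 + 3488 = -5*1/289 + 3488 = -5/289 + 3488 = 1008027/289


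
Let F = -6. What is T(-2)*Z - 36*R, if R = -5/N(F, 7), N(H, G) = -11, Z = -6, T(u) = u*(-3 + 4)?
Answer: -48/11 ≈ -4.3636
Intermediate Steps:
T(u) = u (T(u) = u*1 = u)
R = 5/11 (R = -5/(-11) = -5*(-1/11) = 5/11 ≈ 0.45455)
T(-2)*Z - 36*R = -2*(-6) - 36*5/11 = 12 - 180/11 = -48/11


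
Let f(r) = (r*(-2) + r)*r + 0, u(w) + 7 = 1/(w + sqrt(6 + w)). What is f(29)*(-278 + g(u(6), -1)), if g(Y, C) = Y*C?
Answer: 912485/4 - 841*sqrt(3)/12 ≈ 2.2800e+5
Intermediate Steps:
u(w) = -7 + 1/(w + sqrt(6 + w))
f(r) = -r**2 (f(r) = (-2*r + r)*r + 0 = (-r)*r + 0 = -r**2 + 0 = -r**2)
g(Y, C) = C*Y
f(29)*(-278 + g(u(6), -1)) = (-1*29**2)*(-278 - (1 - 7*6 - 7*sqrt(6 + 6))/(6 + sqrt(6 + 6))) = (-1*841)*(-278 - (1 - 42 - 14*sqrt(3))/(6 + sqrt(12))) = -841*(-278 - (1 - 42 - 14*sqrt(3))/(6 + 2*sqrt(3))) = -841*(-278 - (-41 - 14*sqrt(3))/(6 + 2*sqrt(3))) = 233798 + 841*(-41 - 14*sqrt(3))/(6 + 2*sqrt(3))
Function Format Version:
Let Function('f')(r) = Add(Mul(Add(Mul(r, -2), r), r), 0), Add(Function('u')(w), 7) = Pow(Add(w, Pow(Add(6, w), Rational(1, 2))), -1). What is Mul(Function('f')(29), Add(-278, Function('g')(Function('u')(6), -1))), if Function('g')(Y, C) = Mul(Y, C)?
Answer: Add(Rational(912485, 4), Mul(Rational(-841, 12), Pow(3, Rational(1, 2)))) ≈ 2.2800e+5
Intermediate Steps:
Function('u')(w) = Add(-7, Pow(Add(w, Pow(Add(6, w), Rational(1, 2))), -1))
Function('f')(r) = Mul(-1, Pow(r, 2)) (Function('f')(r) = Add(Mul(Add(Mul(-2, r), r), r), 0) = Add(Mul(Mul(-1, r), r), 0) = Add(Mul(-1, Pow(r, 2)), 0) = Mul(-1, Pow(r, 2)))
Function('g')(Y, C) = Mul(C, Y)
Mul(Function('f')(29), Add(-278, Function('g')(Function('u')(6), -1))) = Mul(Mul(-1, Pow(29, 2)), Add(-278, Mul(-1, Mul(Pow(Add(6, Pow(Add(6, 6), Rational(1, 2))), -1), Add(1, Mul(-7, 6), Mul(-7, Pow(Add(6, 6), Rational(1, 2)))))))) = Mul(Mul(-1, 841), Add(-278, Mul(-1, Mul(Pow(Add(6, Pow(12, Rational(1, 2))), -1), Add(1, -42, Mul(-7, Pow(12, Rational(1, 2)))))))) = Mul(-841, Add(-278, Mul(-1, Mul(Pow(Add(6, Mul(2, Pow(3, Rational(1, 2)))), -1), Add(1, -42, Mul(-7, Mul(2, Pow(3, Rational(1, 2))))))))) = Mul(-841, Add(-278, Mul(-1, Mul(Pow(Add(6, Mul(2, Pow(3, Rational(1, 2)))), -1), Add(1, -42, Mul(-14, Pow(3, Rational(1, 2)))))))) = Mul(-841, Add(-278, Mul(-1, Mul(Pow(Add(6, Mul(2, Pow(3, Rational(1, 2)))), -1), Add(-41, Mul(-14, Pow(3, Rational(1, 2)))))))) = Mul(-841, Add(-278, Mul(-1, Pow(Add(6, Mul(2, Pow(3, Rational(1, 2)))), -1), Add(-41, Mul(-14, Pow(3, Rational(1, 2))))))) = Add(233798, Mul(841, Pow(Add(6, Mul(2, Pow(3, Rational(1, 2)))), -1), Add(-41, Mul(-14, Pow(3, Rational(1, 2))))))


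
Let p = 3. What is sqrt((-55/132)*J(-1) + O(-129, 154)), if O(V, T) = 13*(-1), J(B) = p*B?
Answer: I*sqrt(47)/2 ≈ 3.4278*I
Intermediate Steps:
J(B) = 3*B
O(V, T) = -13
sqrt((-55/132)*J(-1) + O(-129, 154)) = sqrt((-55/132)*(3*(-1)) - 13) = sqrt(-55*1/132*(-3) - 13) = sqrt(-5/12*(-3) - 13) = sqrt(5/4 - 13) = sqrt(-47/4) = I*sqrt(47)/2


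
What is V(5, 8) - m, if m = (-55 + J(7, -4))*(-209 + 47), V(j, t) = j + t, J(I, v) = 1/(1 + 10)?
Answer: -97705/11 ≈ -8882.3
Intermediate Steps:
J(I, v) = 1/11
m = 97848/11 (m = (-55 + 1/11)*(-209 + 47) = -604/11*(-162) = 97848/11 ≈ 8895.3)
V(5, 8) - m = (5 + 8) - 1*97848/11 = 13 - 97848/11 = -97705/11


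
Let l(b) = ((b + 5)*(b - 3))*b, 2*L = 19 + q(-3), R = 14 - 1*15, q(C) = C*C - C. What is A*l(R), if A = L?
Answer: 248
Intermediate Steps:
q(C) = C**2 - C
R = -1 (R = 14 - 15 = -1)
L = 31/2 (L = (19 - 3*(-1 - 3))/2 = (19 - 3*(-4))/2 = (19 + 12)/2 = (1/2)*31 = 31/2 ≈ 15.500)
A = 31/2 ≈ 15.500
l(b) = b*(-3 + b)*(5 + b) (l(b) = ((5 + b)*(-3 + b))*b = ((-3 + b)*(5 + b))*b = b*(-3 + b)*(5 + b))
A*l(R) = 31*(-(-15 + (-1)**2 + 2*(-1)))/2 = 31*(-(-15 + 1 - 2))/2 = 31*(-1*(-16))/2 = (31/2)*16 = 248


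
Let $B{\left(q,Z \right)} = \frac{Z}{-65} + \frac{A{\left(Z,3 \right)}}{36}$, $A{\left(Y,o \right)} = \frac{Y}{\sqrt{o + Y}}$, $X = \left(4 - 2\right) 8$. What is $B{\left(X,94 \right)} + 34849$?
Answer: $\frac{2265091}{65} + \frac{47 \sqrt{97}}{1746} \approx 34848.0$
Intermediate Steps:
$X = 16$ ($X = 2 \cdot 8 = 16$)
$A{\left(Y,o \right)} = \frac{Y}{\sqrt{Y + o}}$
$B{\left(q,Z \right)} = - \frac{Z}{65} + \frac{Z}{36 \sqrt{3 + Z}}$ ($B{\left(q,Z \right)} = \frac{Z}{-65} + \frac{Z \frac{1}{\sqrt{Z + 3}}}{36} = Z \left(- \frac{1}{65}\right) + \frac{Z}{\sqrt{3 + Z}} \frac{1}{36} = - \frac{Z}{65} + \frac{Z}{36 \sqrt{3 + Z}}$)
$B{\left(X,94 \right)} + 34849 = \left(\left(- \frac{1}{65}\right) 94 + \frac{1}{36} \cdot 94 \frac{1}{\sqrt{3 + 94}}\right) + 34849 = \left(- \frac{94}{65} + \frac{1}{36} \cdot 94 \frac{1}{\sqrt{97}}\right) + 34849 = \left(- \frac{94}{65} + \frac{1}{36} \cdot 94 \frac{\sqrt{97}}{97}\right) + 34849 = \left(- \frac{94}{65} + \frac{47 \sqrt{97}}{1746}\right) + 34849 = \frac{2265091}{65} + \frac{47 \sqrt{97}}{1746}$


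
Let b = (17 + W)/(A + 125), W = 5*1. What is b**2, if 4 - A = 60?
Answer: 484/4761 ≈ 0.10166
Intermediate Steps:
A = -56 (A = 4 - 1*60 = 4 - 60 = -56)
W = 5
b = 22/69 (b = (17 + 5)/(-56 + 125) = 22/69 ≈ 0.31884)
b**2 = (22/69)**2 = 484/4761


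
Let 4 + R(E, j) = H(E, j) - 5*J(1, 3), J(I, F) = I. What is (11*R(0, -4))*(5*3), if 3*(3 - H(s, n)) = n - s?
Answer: -770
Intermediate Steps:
H(s, n) = 3 - n/3 + s/3 (H(s, n) = 3 - (n - s)/3 = 3 + (-n/3 + s/3) = 3 - n/3 + s/3)
R(E, j) = -6 - j/3 + E/3 (R(E, j) = -4 + ((3 - j/3 + E/3) - 5*1) = -4 + ((3 - j/3 + E/3) - 5) = -4 + (-2 - j/3 + E/3) = -6 - j/3 + E/3)
(11*R(0, -4))*(5*3) = (11*(-6 - ⅓*(-4) + (⅓)*0))*(5*3) = (11*(-6 + 4/3 + 0))*15 = (11*(-14/3))*15 = -154/3*15 = -770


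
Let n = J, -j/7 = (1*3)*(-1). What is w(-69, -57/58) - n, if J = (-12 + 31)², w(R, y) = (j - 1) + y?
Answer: -19835/58 ≈ -341.98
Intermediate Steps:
j = 21 (j = -7*1*3*(-1) = -21*(-1) = -7*(-3) = 21)
w(R, y) = 20 + y (w(R, y) = (21 - 1) + y = 20 + y)
J = 361 (J = 19² = 361)
n = 361
w(-69, -57/58) - n = (20 - 57/58) - 1*361 = (20 - 57*1/58) - 361 = (20 - 57/58) - 361 = 1103/58 - 361 = -19835/58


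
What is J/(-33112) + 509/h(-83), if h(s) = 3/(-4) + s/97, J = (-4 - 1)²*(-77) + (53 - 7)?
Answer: -6538184487/20628776 ≈ -316.94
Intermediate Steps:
J = -1879 (J = (-5)²*(-77) + 46 = 25*(-77) + 46 = -1925 + 46 = -1879)
h(s) = -¾ + s/97 (h(s) = 3*(-¼) + s*(1/97) = -¾ + s/97)
J/(-33112) + 509/h(-83) = -1879/(-33112) + 509/(-¾ + (1/97)*(-83)) = -1879*(-1/33112) + 509/(-¾ - 83/97) = 1879/33112 + 509/(-623/388) = 1879/33112 + 509*(-388/623) = 1879/33112 - 197492/623 = -6538184487/20628776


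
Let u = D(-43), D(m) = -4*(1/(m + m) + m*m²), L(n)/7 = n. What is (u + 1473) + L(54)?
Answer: 13754799/43 ≈ 3.1988e+5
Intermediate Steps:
L(n) = 7*n
D(m) = -4*m³ - 2/m (D(m) = -4*(1/(2*m) + m³) = -4*(m³ + 1/(2*m)) = -4*m³ - 2/m)
u = 13675206/43 (u = 2*(-1 - 2*(-43)⁴)/(-43) = 2*(-1/43)*(-1 - 2*3418801) = 2*(-1/43)*(-1 - 6837602) = 2*(-1/43)*(-6837603) = 13675206/43 ≈ 3.1803e+5)
(u + 1473) + L(54) = (13675206/43 + 1473) + 7*54 = 13738545/43 + 378 = 13754799/43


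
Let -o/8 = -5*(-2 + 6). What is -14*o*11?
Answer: -24640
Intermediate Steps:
o = 160 (o = -(-40)*(-2 + 6) = -(-40)*4 = -8*(-20) = 160)
-14*o*11 = -14*160*11 = -2240*11 = -24640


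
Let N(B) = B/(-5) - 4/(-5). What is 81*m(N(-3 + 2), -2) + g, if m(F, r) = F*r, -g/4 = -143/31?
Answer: -4450/31 ≈ -143.55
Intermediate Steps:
N(B) = ⅘ - B/5 (N(B) = B*(-⅕) - 4*(-⅕) = -B/5 + ⅘ = ⅘ - B/5)
g = 572/31 (g = -(-572)/31 = -4*(-143/31) = 572/31 ≈ 18.452)
81*m(N(-3 + 2), -2) + g = 81*((⅘ - (-3 + 2)/5)*(-2)) + 572/31 = 81*((⅘ - ⅕*(-1))*(-2)) + 572/31 = 81*((⅘ + ⅕)*(-2)) + 572/31 = 81*(1*(-2)) + 572/31 = 81*(-2) + 572/31 = -162 + 572/31 = -4450/31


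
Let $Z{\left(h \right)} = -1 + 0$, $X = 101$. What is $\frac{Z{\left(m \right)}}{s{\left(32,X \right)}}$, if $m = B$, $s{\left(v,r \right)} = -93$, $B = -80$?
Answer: $\frac{1}{93} \approx 0.010753$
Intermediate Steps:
$m = -80$
$Z{\left(h \right)} = -1$
$\frac{Z{\left(m \right)}}{s{\left(32,X \right)}} = - \frac{1}{-93} = \left(-1\right) \left(- \frac{1}{93}\right) = \frac{1}{93}$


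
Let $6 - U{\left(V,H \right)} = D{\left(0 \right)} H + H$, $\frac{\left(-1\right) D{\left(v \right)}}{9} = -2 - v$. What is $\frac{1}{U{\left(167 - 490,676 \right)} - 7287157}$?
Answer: $- \frac{1}{7299995} \approx -1.3699 \cdot 10^{-7}$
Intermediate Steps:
$D{\left(v \right)} = 18 + 9 v$ ($D{\left(v \right)} = - 9 \left(-2 - v\right) = 18 + 9 v$)
$U{\left(V,H \right)} = 6 - 19 H$ ($U{\left(V,H \right)} = 6 - \left(\left(18 + 9 \cdot 0\right) H + H\right) = 6 - \left(\left(18 + 0\right) H + H\right) = 6 - \left(18 H + H\right) = 6 - 19 H$)
$\frac{1}{U{\left(167 - 490,676 \right)} - 7287157} = \frac{1}{\left(6 - 12844\right) - 7287157} = \frac{1}{-12838 - 7287157} = \frac{1}{-7299995} = - \frac{1}{7299995}$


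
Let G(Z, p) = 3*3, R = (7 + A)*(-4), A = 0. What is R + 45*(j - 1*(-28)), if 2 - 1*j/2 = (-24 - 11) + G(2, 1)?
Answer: 3752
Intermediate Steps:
R = -28 (R = (7 + 0)*(-4) = 7*(-4) = -28)
G(Z, p) = 9
j = 56 (j = 4 - 2*((-24 - 11) + 9) = 4 - 2*(-35 + 9) = 4 - 2*(-26) = 4 + 52 = 56)
R + 45*(j - 1*(-28)) = -28 + 45*(56 - 1*(-28)) = -28 + 45*(56 + 28) = -28 + 45*84 = -28 + 3780 = 3752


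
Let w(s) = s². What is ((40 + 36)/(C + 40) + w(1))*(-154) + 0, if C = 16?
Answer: -363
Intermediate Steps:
((40 + 36)/(C + 40) + w(1))*(-154) + 0 = ((40 + 36)/(16 + 40) + 1²)*(-154) + 0 = (76/56 + 1)*(-154) + 0 = (76*(1/56) + 1)*(-154) + 0 = (19/14 + 1)*(-154) + 0 = (33/14)*(-154) + 0 = -363 + 0 = -363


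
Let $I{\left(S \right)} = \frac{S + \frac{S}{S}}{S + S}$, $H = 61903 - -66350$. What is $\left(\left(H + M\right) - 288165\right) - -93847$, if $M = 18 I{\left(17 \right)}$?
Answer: $- \frac{1122943}{17} \approx -66056.0$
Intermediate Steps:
$H = 128253$ ($H = 61903 + 66350 = 128253$)
$I{\left(S \right)} = \frac{1 + S}{2 S}$ ($I{\left(S \right)} = \frac{S + 1}{2 S} = \left(1 + S\right) \frac{1}{2 S} = \frac{1 + S}{2 S}$)
$M = \frac{162}{17}$ ($M = 18 \frac{1 + 17}{2 \cdot 17} = 18 \cdot \frac{1}{2} \cdot \frac{1}{17} \cdot 18 = 18 \cdot \frac{9}{17} = \frac{162}{17} \approx 9.5294$)
$\left(\left(H + M\right) - 288165\right) - -93847 = \left(\left(128253 + \frac{162}{17}\right) - 288165\right) - -93847 = \left(\frac{2180463}{17} - 288165\right) + 93847 = - \frac{2718342}{17} + 93847 = - \frac{1122943}{17}$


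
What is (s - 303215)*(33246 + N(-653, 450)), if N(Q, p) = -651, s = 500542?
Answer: 6431873565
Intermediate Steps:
(s - 303215)*(33246 + N(-653, 450)) = (500542 - 303215)*(33246 - 651) = 197327*32595 = 6431873565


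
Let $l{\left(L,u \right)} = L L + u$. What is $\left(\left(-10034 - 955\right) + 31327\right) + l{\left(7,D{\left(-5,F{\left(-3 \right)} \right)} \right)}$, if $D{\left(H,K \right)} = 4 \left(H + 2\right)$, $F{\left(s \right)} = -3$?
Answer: $20375$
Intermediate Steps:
$D{\left(H,K \right)} = 8 + 4 H$ ($D{\left(H,K \right)} = 4 \left(2 + H\right) = 8 + 4 H$)
$l{\left(L,u \right)} = u + L^{2}$ ($l{\left(L,u \right)} = L^{2} + u = u + L^{2}$)
$\left(\left(-10034 - 955\right) + 31327\right) + l{\left(7,D{\left(-5,F{\left(-3 \right)} \right)} \right)} = \left(\left(-10034 - 955\right) + 31327\right) + \left(\left(8 + 4 \left(-5\right)\right) + 7^{2}\right) = \left(\left(-10034 - 955\right) + 31327\right) + \left(\left(8 - 20\right) + 49\right) = \left(-10989 + 31327\right) + \left(-12 + 49\right) = 20338 + 37 = 20375$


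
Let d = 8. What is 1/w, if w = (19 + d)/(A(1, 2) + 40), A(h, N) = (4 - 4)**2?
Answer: 40/27 ≈ 1.4815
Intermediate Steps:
A(h, N) = 0 (A(h, N) = 0**2 = 0)
w = 27/40 (w = (19 + 8)/(0 + 40) = 27/40 ≈ 0.67500)
1/w = 1/(27/40) = 40/27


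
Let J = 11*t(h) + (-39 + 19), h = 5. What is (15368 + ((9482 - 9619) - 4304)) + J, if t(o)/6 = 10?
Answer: 11567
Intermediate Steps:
t(o) = 60 (t(o) = 6*10 = 60)
J = 640 (J = 11*60 + (-39 + 19) = 660 - 20 = 640)
(15368 + ((9482 - 9619) - 4304)) + J = (15368 + ((9482 - 9619) - 4304)) + 640 = (15368 + (-137 - 4304)) + 640 = (15368 - 4441) + 640 = 10927 + 640 = 11567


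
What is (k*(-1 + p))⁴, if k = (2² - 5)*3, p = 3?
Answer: 1296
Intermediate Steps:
k = -3 (k = (4 - 5)*3 = -1*3 = -3)
(k*(-1 + p))⁴ = (-3*(-1 + 3))⁴ = (-3*2)⁴ = (-6)⁴ = 1296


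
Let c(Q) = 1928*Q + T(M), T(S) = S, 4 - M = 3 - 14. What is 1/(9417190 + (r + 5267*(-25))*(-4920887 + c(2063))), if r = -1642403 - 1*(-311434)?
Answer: 1/1379879467942 ≈ 7.2470e-13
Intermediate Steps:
r = -1330969 (r = -1642403 + 311434 = -1330969)
M = 15 (M = 4 - (3 - 14) = 4 - 1*(-11) = 4 + 11 = 15)
c(Q) = 15 + 1928*Q (c(Q) = 1928*Q + 15 = 15 + 1928*Q)
1/(9417190 + (r + 5267*(-25))*(-4920887 + c(2063))) = 1/(9417190 + (-1330969 + 5267*(-25))*(-4920887 + (15 + 1928*2063))) = 1/(9417190 + (-1330969 - 131675)*(-4920887 + (15 + 3977464))) = 1/(9417190 - 1462644*(-4920887 + 3977479)) = 1/(9417190 - 1462644*(-943408)) = 1/(9417190 + 1379870050752) = 1/1379879467942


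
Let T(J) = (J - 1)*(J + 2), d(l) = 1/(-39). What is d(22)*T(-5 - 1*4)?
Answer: -70/39 ≈ -1.7949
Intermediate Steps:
d(l) = -1/39
T(J) = (-1 + J)*(2 + J)
d(22)*T(-5 - 1*4) = -(-2 + (-5 - 1*4) + (-5 - 1*4)**2)/39 = -(-2 + (-5 - 4) + (-5 - 4)**2)/39 = -(-2 - 9 + (-9)**2)/39 = -(-2 - 9 + 81)/39 = -1/39*70 = -70/39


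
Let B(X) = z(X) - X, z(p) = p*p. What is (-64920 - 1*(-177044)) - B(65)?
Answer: 107964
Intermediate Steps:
z(p) = p**2
B(X) = X**2 - X
(-64920 - 1*(-177044)) - B(65) = (-64920 - 1*(-177044)) - 65*(-1 + 65) = (-64920 + 177044) - 65*64 = 112124 - 1*4160 = 112124 - 4160 = 107964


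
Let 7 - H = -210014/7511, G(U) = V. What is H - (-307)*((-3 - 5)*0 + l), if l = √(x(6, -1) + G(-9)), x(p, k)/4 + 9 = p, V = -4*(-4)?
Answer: 696335/1073 ≈ 648.96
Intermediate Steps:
V = 16
G(U) = 16
x(p, k) = -36 + 4*p
l = 2 (l = √((-36 + 4*6) + 16) = √((-36 + 24) + 16) = √(-12 + 16) = √4 = 2)
H = 37513/1073 (H = 7 - (-210014)/7511 = 7 - 1*(-30002/1073) = 7 + 30002/1073 = 37513/1073 ≈ 34.961)
H - (-307)*((-3 - 5)*0 + l) = 37513/1073 - (-307)*((-3 - 5)*0 + 2) = 37513/1073 - (-307)*(-8*0 + 2) = 37513/1073 - (-307)*(0 + 2) = 37513/1073 - (-307)*2 = 37513/1073 - 1*(-614) = 37513/1073 + 614 = 696335/1073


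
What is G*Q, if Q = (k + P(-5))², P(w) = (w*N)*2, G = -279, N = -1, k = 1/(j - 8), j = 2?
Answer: -107911/4 ≈ -26978.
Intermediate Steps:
k = -⅙ (k = 1/(2 - 8) = 1/(-6) = -⅙ ≈ -0.16667)
P(w) = -2*w (P(w) = (w*(-1))*2 = -w*2 = -2*w)
Q = 3481/36 (Q = (-⅙ - 2*(-5))² = (-⅙ + 10)² = (59/6)² = 3481/36 ≈ 96.694)
G*Q = -279*3481/36 = -107911/4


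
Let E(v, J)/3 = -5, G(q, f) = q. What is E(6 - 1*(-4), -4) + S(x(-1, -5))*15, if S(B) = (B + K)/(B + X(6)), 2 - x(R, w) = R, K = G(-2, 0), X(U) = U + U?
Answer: -14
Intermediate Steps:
X(U) = 2*U
K = -2
x(R, w) = 2 - R
E(v, J) = -15 (E(v, J) = 3*(-5) = -15)
S(B) = (-2 + B)/(12 + B) (S(B) = (B - 2)/(B + 2*6) = (-2 + B)/(B + 12) = (-2 + B)/(12 + B))
E(6 - 1*(-4), -4) + S(x(-1, -5))*15 = -15 + ((-2 + (2 - 1*(-1)))/(12 + (2 - 1*(-1))))*15 = -15 + ((-2 + (2 + 1))/(12 + (2 + 1)))*15 = -15 + ((-2 + 3)/(12 + 3))*15 = -15 + (1/15)*15 = -15 + 1 = -14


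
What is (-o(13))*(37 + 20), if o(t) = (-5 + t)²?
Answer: -3648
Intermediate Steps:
(-o(13))*(37 + 20) = (-(-5 + 13)²)*(37 + 20) = -1*8²*57 = -1*64*57 = -64*57 = -3648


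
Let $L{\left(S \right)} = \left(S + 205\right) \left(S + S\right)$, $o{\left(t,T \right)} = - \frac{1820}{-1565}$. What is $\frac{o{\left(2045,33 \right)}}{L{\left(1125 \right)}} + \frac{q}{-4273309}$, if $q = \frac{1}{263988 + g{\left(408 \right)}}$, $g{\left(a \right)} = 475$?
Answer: $\frac{773246530684}{1989738860371711875} \approx 3.8862 \cdot 10^{-7}$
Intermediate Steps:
$o{\left(t,T \right)} = \frac{364}{313}$ ($o{\left(t,T \right)} = \left(-1820\right) \left(- \frac{1}{1565}\right) = \frac{364}{313}$)
$L{\left(S \right)} = 2 S \left(205 + S\right)$ ($L{\left(S \right)} = \left(205 + S\right) 2 S = 2 S \left(205 + S\right)$)
$q = \frac{1}{264463}$ ($q = \frac{1}{263988 + 475} = \frac{1}{264463} \approx 3.7812 \cdot 10^{-6}$)
$\frac{o{\left(2045,33 \right)}}{L{\left(1125 \right)}} + \frac{q}{-4273309} = \frac{364}{313 \cdot 2 \cdot 1125 \left(205 + 1125\right)} + \frac{1}{264463 \left(-4273309\right)} = \frac{364}{313 \cdot 2 \cdot 1125 \cdot 1330} + \frac{1}{264463} \left(- \frac{1}{4273309}\right) = \frac{364}{313 \cdot 2992500} - \frac{1}{1130132118067} = \frac{364}{313} \cdot \frac{1}{2992500} - \frac{1}{1130132118067} = \frac{13}{33451875} - \frac{1}{1130132118067} = \frac{773246530684}{1989738860371711875}$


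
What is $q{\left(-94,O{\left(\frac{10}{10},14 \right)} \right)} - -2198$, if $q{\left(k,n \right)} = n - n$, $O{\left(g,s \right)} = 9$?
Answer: $2198$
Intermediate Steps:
$q{\left(k,n \right)} = 0$
$q{\left(-94,O{\left(\frac{10}{10},14 \right)} \right)} - -2198 = 0 - -2198 = 0 + 2198 = 2198$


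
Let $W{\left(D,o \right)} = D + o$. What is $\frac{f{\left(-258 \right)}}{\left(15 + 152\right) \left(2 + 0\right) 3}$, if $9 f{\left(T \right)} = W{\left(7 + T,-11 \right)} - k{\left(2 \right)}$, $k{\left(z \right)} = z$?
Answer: $- \frac{44}{1503} \approx -0.029275$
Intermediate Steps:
$f{\left(T \right)} = - \frac{2}{3} + \frac{T}{9}$ ($f{\left(T \right)} = \frac{\left(\left(7 + T\right) - 11\right) - 2}{9} = \frac{\left(-4 + T\right) - 2}{9} = \frac{-6 + T}{9} = - \frac{2}{3} + \frac{T}{9}$)
$\frac{f{\left(-258 \right)}}{\left(15 + 152\right) \left(2 + 0\right) 3} = \frac{- \frac{2}{3} + \frac{1}{9} \left(-258\right)}{\left(15 + 152\right) \left(2 + 0\right) 3} = \frac{- \frac{2}{3} - \frac{86}{3}}{167 \cdot 2 \cdot 3} = - \frac{88}{3 \cdot 167 \cdot 6} = - \frac{88}{3 \cdot 1002} = \left(- \frac{88}{3}\right) \frac{1}{1002} = - \frac{44}{1503}$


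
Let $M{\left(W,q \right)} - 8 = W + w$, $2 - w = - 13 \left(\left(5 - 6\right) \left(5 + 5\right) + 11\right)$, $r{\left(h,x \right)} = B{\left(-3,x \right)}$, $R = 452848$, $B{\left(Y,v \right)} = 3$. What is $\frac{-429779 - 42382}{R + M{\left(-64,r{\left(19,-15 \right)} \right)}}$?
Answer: $- \frac{472161}{452807} \approx -1.0427$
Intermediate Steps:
$r{\left(h,x \right)} = 3$
$w = 15$ ($w = 2 - - 13 \left(\left(5 - 6\right) \left(5 + 5\right) + 11\right) = 2 - - 13 \left(\left(-1\right) 10 + 11\right) = 2 - - 13 \left(-10 + 11\right) = 2 - \left(-13\right) 1 = 2 - -13 = 2 + 13 = 15$)
$M{\left(W,q \right)} = 23 + W$ ($M{\left(W,q \right)} = 8 + \left(W + 15\right) = 8 + \left(15 + W\right) = 23 + W$)
$\frac{-429779 - 42382}{R + M{\left(-64,r{\left(19,-15 \right)} \right)}} = \frac{-429779 - 42382}{452848 + \left(23 - 64\right)} = - \frac{472161}{452848 - 41} = - \frac{472161}{452807}$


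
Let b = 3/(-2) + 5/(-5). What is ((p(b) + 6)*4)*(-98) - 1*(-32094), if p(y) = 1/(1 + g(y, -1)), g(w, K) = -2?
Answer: 30134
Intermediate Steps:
b = -5/2 (b = 3*(-1/2) + 5*(-1/5) = -3/2 - 1 = -5/2 ≈ -2.5000)
p(y) = -1 (p(y) = 1/(1 - 2) = 1/(-1) = -1)
((p(b) + 6)*4)*(-98) - 1*(-32094) = ((-1 + 6)*4)*(-98) - 1*(-32094) = (5*4)*(-98) + 32094 = 20*(-98) + 32094 = -1960 + 32094 = 30134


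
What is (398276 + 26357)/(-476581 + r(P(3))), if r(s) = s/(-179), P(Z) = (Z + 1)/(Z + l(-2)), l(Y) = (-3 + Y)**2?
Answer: -532065149/597155994 ≈ -0.89100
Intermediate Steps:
P(Z) = (1 + Z)/(25 + Z) (P(Z) = (Z + 1)/(Z + (-3 - 2)**2) = (1 + Z)/(Z + (-5)**2) = (1 + Z)/(Z + 25) = (1 + Z)/(25 + Z))
r(s) = -s/179 (r(s) = s*(-1/179) = -s/179)
(398276 + 26357)/(-476581 + r(P(3))) = (398276 + 26357)/(-476581 - (1 + 3)/(179*(25 + 3))) = 424633/(-476581 - 4/(179*28)) = 424633/(-476581 - 4/5012) = 424633/(-476581 - 1/179*1/7) = 424633/(-476581 - 1/1253) = 424633/(-597155994/1253) = 424633*(-1253/597155994) = -532065149/597155994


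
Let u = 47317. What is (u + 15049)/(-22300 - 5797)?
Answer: -62366/28097 ≈ -2.2197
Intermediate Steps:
(u + 15049)/(-22300 - 5797) = (47317 + 15049)/(-22300 - 5797) = 62366/(-28097) = 62366*(-1/28097) = -62366/28097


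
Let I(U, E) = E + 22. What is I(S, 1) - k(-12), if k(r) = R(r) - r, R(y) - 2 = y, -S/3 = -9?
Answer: 21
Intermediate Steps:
S = 27 (S = -3*(-9) = 27)
R(y) = 2 + y
k(r) = 2 (k(r) = (2 + r) - r = 2)
I(U, E) = 22 + E
I(S, 1) - k(-12) = (22 + 1) - 1*2 = 23 - 2 = 21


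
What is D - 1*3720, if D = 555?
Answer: -3165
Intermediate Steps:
D - 1*3720 = 555 - 1*3720 = 555 - 3720 = -3165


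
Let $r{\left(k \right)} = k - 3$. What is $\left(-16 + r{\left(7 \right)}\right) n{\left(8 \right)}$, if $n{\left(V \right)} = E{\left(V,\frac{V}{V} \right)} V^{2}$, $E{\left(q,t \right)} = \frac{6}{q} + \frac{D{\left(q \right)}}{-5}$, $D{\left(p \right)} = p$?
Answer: $\frac{3264}{5} \approx 652.8$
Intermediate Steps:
$r{\left(k \right)} = -3 + k$
$E{\left(q,t \right)} = \frac{6}{q} - \frac{q}{5}$ ($E{\left(q,t \right)} = \frac{6}{q} + \frac{q}{-5} = \frac{6}{q} + q \left(- \frac{1}{5}\right) = \frac{6}{q} - \frac{q}{5}$)
$n{\left(V \right)} = V^{2} \left(\frac{6}{V} - \frac{V}{5}\right)$ ($n{\left(V \right)} = \left(\frac{6}{V} - \frac{V}{5}\right) V^{2} = V^{2} \left(\frac{6}{V} - \frac{V}{5}\right)$)
$\left(-16 + r{\left(7 \right)}\right) n{\left(8 \right)} = \left(-16 + \left(-3 + 7\right)\right) \frac{1}{5} \cdot 8 \left(30 - 8^{2}\right) = \left(-16 + 4\right) \frac{1}{5} \cdot 8 \left(30 - 64\right) = - 12 \cdot \frac{1}{5} \cdot 8 \left(30 - 64\right) = - 12 \cdot \frac{1}{5} \cdot 8 \left(-34\right) = \left(-12\right) \left(- \frac{272}{5}\right) = \frac{3264}{5}$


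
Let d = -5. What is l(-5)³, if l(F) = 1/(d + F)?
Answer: -1/1000 ≈ -0.0010000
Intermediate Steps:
l(F) = 1/(-5 + F)
l(-5)³ = (1/(-5 - 5))³ = (1/(-10))³ = (-⅒)³ = -1/1000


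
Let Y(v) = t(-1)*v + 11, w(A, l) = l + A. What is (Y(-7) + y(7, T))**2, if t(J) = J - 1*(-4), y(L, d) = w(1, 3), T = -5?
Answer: 36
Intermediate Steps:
w(A, l) = A + l
y(L, d) = 4 (y(L, d) = 1 + 3 = 4)
t(J) = 4 + J (t(J) = J + 4 = 4 + J)
Y(v) = 11 + 3*v (Y(v) = (4 - 1)*v + 11 = 3*v + 11 = 11 + 3*v)
(Y(-7) + y(7, T))**2 = ((11 + 3*(-7)) + 4)**2 = ((11 - 21) + 4)**2 = (-10 + 4)**2 = (-6)**2 = 36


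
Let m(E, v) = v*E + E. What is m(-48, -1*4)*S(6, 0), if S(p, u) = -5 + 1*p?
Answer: 144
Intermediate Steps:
m(E, v) = E + E*v (m(E, v) = E*v + E = E + E*v)
S(p, u) = -5 + p
m(-48, -1*4)*S(6, 0) = (-48*(1 - 1*4))*(-5 + 6) = -48*(1 - 4)*1 = -48*(-3)*1 = 144*1 = 144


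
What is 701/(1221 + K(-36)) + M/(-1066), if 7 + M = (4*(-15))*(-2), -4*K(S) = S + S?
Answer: 607259/1320774 ≈ 0.45977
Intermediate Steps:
K(S) = -S/2 (K(S) = -(S + S)/4 = -S/2)
M = 113 (M = -7 + (4*(-15))*(-2) = -7 - 60*(-2) = -7 + 120 = 113)
701/(1221 + K(-36)) + M/(-1066) = 701/(1221 - 1/2*(-36)) + 113/(-1066) = 701/(1221 + 18) + 113*(-1/1066) = 701/1239 - 113/1066 = 607259/1320774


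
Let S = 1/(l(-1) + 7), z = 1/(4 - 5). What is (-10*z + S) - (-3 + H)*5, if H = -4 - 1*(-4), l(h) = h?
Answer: 151/6 ≈ 25.167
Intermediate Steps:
H = 0 (H = -4 + 4 = 0)
z = -1 (z = 1/(-1) = -1)
S = 1/6 (S = 1/(-1 + 7) = 1/6 ≈ 0.16667)
(-10*z + S) - (-3 + H)*5 = (-10*(-1) + 1/6) - (-3 + 0)*5 = (10 + 1/6) - (-3)*5 = 61/6 - 1*(-15) = 61/6 + 15 = 151/6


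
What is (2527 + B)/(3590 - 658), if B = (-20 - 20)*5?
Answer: 2327/2932 ≈ 0.79366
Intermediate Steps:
B = -200 (B = -40*5 = -200)
(2527 + B)/(3590 - 658) = (2527 - 200)/(3590 - 658) = 2327/2932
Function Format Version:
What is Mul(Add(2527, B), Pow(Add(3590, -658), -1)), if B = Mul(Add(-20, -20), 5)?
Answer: Rational(2327, 2932) ≈ 0.79366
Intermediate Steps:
B = -200 (B = Mul(-40, 5) = -200)
Mul(Add(2527, B), Pow(Add(3590, -658), -1)) = Mul(Add(2527, -200), Pow(Add(3590, -658), -1)) = Mul(2327, Pow(2932, -1)) = Mul(2327, Rational(1, 2932)) = Rational(2327, 2932)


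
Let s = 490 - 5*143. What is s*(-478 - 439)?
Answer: 206325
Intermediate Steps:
s = -225 (s = 490 - 1*715 = 490 - 715 = -225)
s*(-478 - 439) = -225*(-478 - 439) = -225*(-917) = 206325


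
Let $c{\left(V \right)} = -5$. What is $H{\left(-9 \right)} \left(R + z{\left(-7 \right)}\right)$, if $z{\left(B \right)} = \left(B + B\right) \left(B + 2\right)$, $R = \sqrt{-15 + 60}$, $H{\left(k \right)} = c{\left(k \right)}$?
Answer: $-350 - 15 \sqrt{5} \approx -383.54$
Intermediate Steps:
$H{\left(k \right)} = -5$
$R = 3 \sqrt{5}$ ($R = \sqrt{45} = 3 \sqrt{5} \approx 6.7082$)
$z{\left(B \right)} = 2 B \left(2 + B\right)$
$H{\left(-9 \right)} \left(R + z{\left(-7 \right)}\right) = - 5 \left(3 \sqrt{5} + 2 \left(-7\right) \left(2 - 7\right)\right) = - 5 \left(3 \sqrt{5} + 2 \left(-7\right) \left(-5\right)\right) = - 5 \left(3 \sqrt{5} + 70\right) = - 5 \left(70 + 3 \sqrt{5}\right) = -350 - 15 \sqrt{5}$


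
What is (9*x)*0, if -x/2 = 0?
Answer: 0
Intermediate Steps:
x = 0 (x = -2*0 = 0)
(9*x)*0 = (9*0)*0 = 0*0 = 0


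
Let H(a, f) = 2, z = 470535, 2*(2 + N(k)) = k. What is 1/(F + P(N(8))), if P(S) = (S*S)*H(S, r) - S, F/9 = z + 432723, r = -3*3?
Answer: 1/8129328 ≈ 1.2301e-7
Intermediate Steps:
N(k) = -2 + k/2
r = -9
F = 8129322 (F = 9*(470535 + 432723) = 9*903258 = 8129322)
P(S) = -S + 2*S² (P(S) = (S*S)*2 - S = S²*2 - S = 2*S² - S = -S + 2*S²)
1/(F + P(N(8))) = 1/(8129322 + (-2 + (½)*8)*(-1 + 2*(-2 + (½)*8))) = 1/(8129322 + (-2 + 4)*(-1 + 2*(-2 + 4))) = 1/(8129322 + 2*(-1 + 2*2)) = 1/(8129322 + 2*(-1 + 4)) = 1/(8129322 + 2*3) = 1/(8129322 + 6) = 1/8129328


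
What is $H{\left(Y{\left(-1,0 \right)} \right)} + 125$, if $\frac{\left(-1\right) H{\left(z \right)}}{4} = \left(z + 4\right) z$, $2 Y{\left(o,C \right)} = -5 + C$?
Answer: $140$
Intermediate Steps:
$Y{\left(o,C \right)} = - \frac{5}{2} + \frac{C}{2}$ ($Y{\left(o,C \right)} = \frac{-5 + C}{2} = - \frac{5}{2} + \frac{C}{2}$)
$H{\left(z \right)} = - 4 z \left(4 + z\right)$ ($H{\left(z \right)} = - 4 \left(z + 4\right) z = - 4 \left(4 + z\right) z = - 4 z \left(4 + z\right)$)
$H{\left(Y{\left(-1,0 \right)} \right)} + 125 = - 4 \left(- \frac{5}{2} + \frac{1}{2} \cdot 0\right) \left(4 + \left(- \frac{5}{2} + \frac{1}{2} \cdot 0\right)\right) + 125 = - 4 \left(- \frac{5}{2} + 0\right) \left(4 + \left(- \frac{5}{2} + 0\right)\right) + 125 = \left(-4\right) \left(- \frac{5}{2}\right) \left(4 - \frac{5}{2}\right) + 125 = \left(-4\right) \left(- \frac{5}{2}\right) \frac{3}{2} + 125 = 15 + 125 = 140$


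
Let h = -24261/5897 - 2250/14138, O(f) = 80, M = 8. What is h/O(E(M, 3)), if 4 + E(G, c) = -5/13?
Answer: -89067567/1667435720 ≈ -0.053416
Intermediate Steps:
E(G, c) = -57/13 (E(G, c) = -4 - 5/13 = -57/13)
h = -178135134/41685893 (h = -24261*1/5897 - 2250*1/14138 = -24261/5897 - 1125/7069 = -178135134/41685893 ≈ -4.2733)
h/O(E(M, 3)) = -178135134/41685893/80 = -178135134/41685893*1/80 = -89067567/1667435720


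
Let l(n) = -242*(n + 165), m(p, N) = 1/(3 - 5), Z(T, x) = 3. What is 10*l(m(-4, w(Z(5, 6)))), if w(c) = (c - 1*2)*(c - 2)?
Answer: -398090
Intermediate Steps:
w(c) = (-2 + c)² (w(c) = (c - 2)*(-2 + c) = (-2 + c)*(-2 + c) = (-2 + c)²)
m(p, N) = -½ (m(p, N) = 1/(-2) = -½)
l(n) = -39930 - 242*n (l(n) = -242*(165 + n) = -39930 - 242*n)
10*l(m(-4, w(Z(5, 6)))) = 10*(-39930 - 242*(-½)) = 10*(-39930 + 121) = 10*(-39809) = -398090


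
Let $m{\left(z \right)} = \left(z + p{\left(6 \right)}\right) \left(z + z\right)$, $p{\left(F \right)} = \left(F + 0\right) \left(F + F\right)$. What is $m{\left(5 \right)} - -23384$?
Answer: $24154$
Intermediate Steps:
$p{\left(F \right)} = 2 F^{2}$ ($p{\left(F \right)} = F 2 F = 2 F^{2}$)
$m{\left(z \right)} = 2 z \left(72 + z\right)$ ($m{\left(z \right)} = \left(z + 2 \cdot 6^{2}\right) \left(z + z\right) = \left(z + 2 \cdot 36\right) 2 z = \left(z + 72\right) 2 z = \left(72 + z\right) 2 z = 2 z \left(72 + z\right)$)
$m{\left(5 \right)} - -23384 = 2 \cdot 5 \left(72 + 5\right) - -23384 = 2 \cdot 5 \cdot 77 + 23384 = 770 + 23384 = 24154$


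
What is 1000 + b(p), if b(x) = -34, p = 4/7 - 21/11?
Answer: 966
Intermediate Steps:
p = -103/77 (p = 4*(1/7) - 21*1/11 = 4/7 - 21/11 = -103/77 ≈ -1.3377)
1000 + b(p) = 1000 - 34 = 966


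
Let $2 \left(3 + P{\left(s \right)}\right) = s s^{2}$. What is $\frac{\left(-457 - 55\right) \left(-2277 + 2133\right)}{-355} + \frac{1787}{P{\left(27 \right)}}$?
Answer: $- \frac{1449477086}{6985335} \approx -207.5$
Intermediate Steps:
$P{\left(s \right)} = -3 + \frac{s^{3}}{2}$ ($P{\left(s \right)} = -3 + \frac{s s^{2}}{2} = -3 + \frac{s^{3}}{2}$)
$\frac{\left(-457 - 55\right) \left(-2277 + 2133\right)}{-355} + \frac{1787}{P{\left(27 \right)}} = \frac{\left(-457 - 55\right) \left(-2277 + 2133\right)}{-355} + \frac{1787}{-3 + \frac{27^{3}}{2}} = \left(-512\right) \left(-144\right) \left(- \frac{1}{355}\right) + \frac{1787}{-3 + \frac{1}{2} \cdot 19683} = 73728 \left(- \frac{1}{355}\right) + \frac{1787}{-3 + \frac{19683}{2}} = - \frac{73728}{355} + \frac{1787}{\frac{19677}{2}} = - \frac{73728}{355} + 1787 \cdot \frac{2}{19677} = - \frac{73728}{355} + \frac{3574}{19677} = - \frac{1449477086}{6985335}$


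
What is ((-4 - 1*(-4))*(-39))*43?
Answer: 0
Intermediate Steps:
((-4 - 1*(-4))*(-39))*43 = ((-4 + 4)*(-39))*43 = (0*(-39))*43 = 0*43 = 0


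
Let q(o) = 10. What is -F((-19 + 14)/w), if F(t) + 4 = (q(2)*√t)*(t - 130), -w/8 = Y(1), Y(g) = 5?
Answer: 4 + 5195*√2/16 ≈ 463.18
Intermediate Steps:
w = -40 (w = -8*5 = -40)
F(t) = -4 + 10*√t*(-130 + t) (F(t) = -4 + (10*√t)*(t - 130) = -4 + (10*√t)*(-130 + t) = -4 + 10*√t*(-130 + t))
-F((-19 + 14)/w) = -(-4 - 1300*√5*√(-1/(-40)) + 10*((-19 + 14)/(-40))^(3/2)) = -(-4 - 1300*√2/4 + 10*(-5*(-1/40))^(3/2)) = -(-4 - 325*√2 + 10*(⅛)^(3/2)) = -(-4 - 325*√2 + 10*(√2/32)) = -(-4 - 325*√2 + 5*√2/16) = -(-4 - 5195*√2/16) = 4 + 5195*√2/16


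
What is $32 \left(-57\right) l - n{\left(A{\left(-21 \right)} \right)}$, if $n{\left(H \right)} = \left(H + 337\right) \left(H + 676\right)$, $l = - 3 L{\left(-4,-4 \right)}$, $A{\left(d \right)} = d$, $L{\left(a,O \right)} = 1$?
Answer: $-201508$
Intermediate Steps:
$l = -3$ ($l = \left(-3\right) 1 = -3$)
$n{\left(H \right)} = \left(337 + H\right) \left(676 + H\right)$
$32 \left(-57\right) l - n{\left(A{\left(-21 \right)} \right)} = 32 \left(-57\right) \left(-3\right) - \left(227812 + \left(-21\right)^{2} + 1013 \left(-21\right)\right) = \left(-1824\right) \left(-3\right) - \left(227812 + 441 - 21273\right) = 5472 - 206980 = -201508$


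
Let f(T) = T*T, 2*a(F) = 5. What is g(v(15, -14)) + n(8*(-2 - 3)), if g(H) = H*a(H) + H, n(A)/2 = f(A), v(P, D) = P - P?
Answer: 3200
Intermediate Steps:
a(F) = 5/2 (a(F) = (½)*5 = 5/2)
v(P, D) = 0
f(T) = T²
n(A) = 2*A²
g(H) = 7*H/2 (g(H) = H*(5/2) + H = 5*H/2 + H = 7*H/2)
g(v(15, -14)) + n(8*(-2 - 3)) = (7/2)*0 + 2*(8*(-2 - 3))² = 0 + 2*(8*(-5))² = 0 + 2*(-40)² = 0 + 2*1600 = 0 + 3200 = 3200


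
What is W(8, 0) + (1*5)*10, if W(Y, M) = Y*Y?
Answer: 114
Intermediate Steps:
W(Y, M) = Y²
W(8, 0) + (1*5)*10 = 8² + (1*5)*10 = 64 + 5*10 = 64 + 50 = 114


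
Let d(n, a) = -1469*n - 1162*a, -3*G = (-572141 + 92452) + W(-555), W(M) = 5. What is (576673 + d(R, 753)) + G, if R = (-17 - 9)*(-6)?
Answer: -1102747/3 ≈ -3.6758e+5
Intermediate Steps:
R = 156 (R = -26*(-6) = 156)
G = 479684/3 (G = -((-572141 + 92452) + 5)/3 = -(-479689 + 5)/3 = -⅓*(-479684) = 479684/3 ≈ 1.5989e+5)
(576673 + d(R, 753)) + G = (576673 + (-1469*156 - 1162*753)) + 479684/3 = (576673 + (-229164 - 874986)) + 479684/3 = (576673 - 1104150) + 479684/3 = -527477 + 479684/3 = -1102747/3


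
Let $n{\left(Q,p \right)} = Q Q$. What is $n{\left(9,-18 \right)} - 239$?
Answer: $-158$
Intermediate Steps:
$n{\left(Q,p \right)} = Q^{2}$
$n{\left(9,-18 \right)} - 239 = 9^{2} - 239 = 81 - 239 = -158$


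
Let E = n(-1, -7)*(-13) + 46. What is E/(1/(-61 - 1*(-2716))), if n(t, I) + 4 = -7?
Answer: 501795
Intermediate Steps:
n(t, I) = -11 (n(t, I) = -4 - 7 = -11)
E = 189 (E = -11*(-13) + 46 = 143 + 46 = 189)
E/(1/(-61 - 1*(-2716))) = 189/(1/(-61 - 1*(-2716))) = 189/(1/(-61 + 2716)) = 189/(1/2655) = 189*2655 = 501795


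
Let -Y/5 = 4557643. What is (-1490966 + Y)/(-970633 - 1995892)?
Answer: 24279181/2966525 ≈ 8.1844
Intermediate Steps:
Y = -22788215 (Y = -5*4557643 = -22788215)
(-1490966 + Y)/(-970633 - 1995892) = (-1490966 - 22788215)/(-970633 - 1995892) = -24279181/(-2966525) = -24279181*(-1/2966525) = 24279181/2966525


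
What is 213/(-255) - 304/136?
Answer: -261/85 ≈ -3.0706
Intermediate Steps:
213/(-255) - 304/136 = 213*(-1/255) - 304*1/136 = -71/85 - 38/17 = -261/85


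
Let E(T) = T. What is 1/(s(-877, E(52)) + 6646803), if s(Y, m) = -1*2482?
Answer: 1/6644321 ≈ 1.5050e-7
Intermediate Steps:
s(Y, m) = -2482
1/(s(-877, E(52)) + 6646803) = 1/(-2482 + 6646803) = 1/6644321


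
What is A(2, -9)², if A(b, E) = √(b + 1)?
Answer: 3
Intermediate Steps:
A(b, E) = √(1 + b)
A(2, -9)² = (√(1 + 2))² = (√3)² = 3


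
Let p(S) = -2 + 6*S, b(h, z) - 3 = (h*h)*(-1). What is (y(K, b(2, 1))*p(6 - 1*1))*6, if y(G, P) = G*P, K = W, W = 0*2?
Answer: 0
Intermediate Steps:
b(h, z) = 3 - h² (b(h, z) = 3 + (h*h)*(-1) = 3 + h²*(-1) = 3 - h²)
W = 0
K = 0
(y(K, b(2, 1))*p(6 - 1*1))*6 = ((0*(3 - 1*2²))*(-2 + 6*(6 - 1*1)))*6 = ((0*(3 - 1*4))*(-2 + 6*(6 - 1)))*6 = ((0*(3 - 4))*(-2 + 6*5))*6 = ((0*(-1))*(-2 + 30))*6 = (0*28)*6 = 0*6 = 0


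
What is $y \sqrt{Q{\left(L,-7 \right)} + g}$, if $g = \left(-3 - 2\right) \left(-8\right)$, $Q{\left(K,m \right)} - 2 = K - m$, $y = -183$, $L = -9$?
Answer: $- 366 \sqrt{10} \approx -1157.4$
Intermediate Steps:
$Q{\left(K,m \right)} = 2 + K - m$ ($Q{\left(K,m \right)} = 2 + \left(K - m\right) = 2 + K - m$)
$g = 40$ ($g = \left(-3 - 2\right) \left(-8\right) = \left(-5\right) \left(-8\right) = 40$)
$y \sqrt{Q{\left(L,-7 \right)} + g} = - 183 \sqrt{\left(2 - 9 - -7\right) + 40} = - 183 \sqrt{\left(2 - 9 + 7\right) + 40} = - 183 \sqrt{0 + 40} = - 183 \sqrt{40} = - 183 \cdot 2 \sqrt{10} = - 366 \sqrt{10}$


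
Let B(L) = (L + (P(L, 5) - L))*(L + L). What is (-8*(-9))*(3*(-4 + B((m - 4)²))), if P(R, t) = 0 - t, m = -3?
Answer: -106704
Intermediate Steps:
P(R, t) = -t
B(L) = -10*L (B(L) = (L + (-1*5 - L))*(L + L) = (L + (-5 - L))*(2*L) = -10*L)
(-8*(-9))*(3*(-4 + B((m - 4)²))) = (-8*(-9))*(3*(-4 - 10*(-3 - 4)²)) = 72*(3*(-4 - 10*(-7)²)) = 72*(3*(-4 - 10*49)) = 72*(3*(-4 - 490)) = 72*(3*(-494)) = 72*(-1482) = -106704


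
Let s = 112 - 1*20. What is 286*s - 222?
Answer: 26090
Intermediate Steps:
s = 92 (s = 112 - 20 = 92)
286*s - 222 = 286*92 - 222 = 26312 - 222 = 26090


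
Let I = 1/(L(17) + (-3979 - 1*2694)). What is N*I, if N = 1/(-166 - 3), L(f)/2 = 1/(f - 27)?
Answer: 5/5638854 ≈ 8.8670e-7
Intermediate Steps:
L(f) = 2/(-27 + f) (L(f) = 2/(f - 27) = 2/(-27 + f))
N = -1/169 (N = 1/(-169) = -1/169 ≈ -0.0059172)
I = -5/33366 (I = 1/(2/(-27 + 17) + (-3979 - 1*2694)) = 1/(2/(-10) + (-3979 - 2694)) = 1/(2*(-⅒) - 6673) = 1/(-⅕ - 6673) = 1/(-33366/5) = -5/33366 ≈ -0.00014985)
N*I = -1/169*(-5/33366) = 5/5638854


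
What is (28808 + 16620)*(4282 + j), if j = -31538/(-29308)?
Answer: 1425625970658/7327 ≈ 1.9457e+8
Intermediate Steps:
j = 15769/14654 (j = -31538*(-1/29308) = 15769/14654 ≈ 1.0761)
(28808 + 16620)*(4282 + j) = (28808 + 16620)*(4282 + 15769/14654) = 45428*(62764197/14654) = 1425625970658/7327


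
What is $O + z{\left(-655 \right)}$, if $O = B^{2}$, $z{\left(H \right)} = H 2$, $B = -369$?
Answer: $134851$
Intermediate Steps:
$z{\left(H \right)} = 2 H$
$O = 136161$ ($O = \left(-369\right)^{2} = 136161$)
$O + z{\left(-655 \right)} = 136161 + 2 \left(-655\right) = 136161 - 1310 = 134851$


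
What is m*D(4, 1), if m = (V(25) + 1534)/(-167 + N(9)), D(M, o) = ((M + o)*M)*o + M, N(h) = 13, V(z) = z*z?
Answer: -25908/77 ≈ -336.47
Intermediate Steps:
V(z) = z²
D(M, o) = M + M*o*(M + o) (D(M, o) = (M*(M + o))*o + M = M*o*(M + o) + M = M + M*o*(M + o))
m = -2159/154 (m = (25² + 1534)/(-167 + 13) = (625 + 1534)/(-154) = 2159*(-1/154) = -2159/154 ≈ -14.019)
m*D(4, 1) = -4318*(1 + 1² + 4*1)/77 = -4318*(1 + 1 + 4)/77 = -4318*6/77 = -2159/154*24 = -25908/77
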